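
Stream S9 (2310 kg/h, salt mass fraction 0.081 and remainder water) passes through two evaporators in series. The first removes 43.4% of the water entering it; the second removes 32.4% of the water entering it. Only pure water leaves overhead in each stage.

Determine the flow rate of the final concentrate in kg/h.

water in feed = 2310×0.919 = 2122.9 kg/h.
After stage 1: water left = (1−0.434)×2122.9 = 1201.6; stream total = 1388.7 kg/h.
After stage 2: water left = (1−0.324)×1201.6 = 812.25; final concentrate = 999.36 kg/h.

999.4 kg/h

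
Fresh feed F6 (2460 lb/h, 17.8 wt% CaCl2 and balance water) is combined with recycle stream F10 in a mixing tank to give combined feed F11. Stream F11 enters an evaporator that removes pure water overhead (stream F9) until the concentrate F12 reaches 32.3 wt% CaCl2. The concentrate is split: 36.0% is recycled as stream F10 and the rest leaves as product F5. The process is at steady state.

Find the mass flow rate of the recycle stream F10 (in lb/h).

Overall CaCl2 balance (none leaves overhead): CaCl2 in fresh feed = CaCl2 in product, i.e. 2460×0.178 = (1−0.360)·F12·0.323.
F12 = 437.88/(0.323×0.640) = 2118.2 lb/h.
Recycle F10 = 0.360×2118.2 = 762.56 lb/h.

762.6 lb/h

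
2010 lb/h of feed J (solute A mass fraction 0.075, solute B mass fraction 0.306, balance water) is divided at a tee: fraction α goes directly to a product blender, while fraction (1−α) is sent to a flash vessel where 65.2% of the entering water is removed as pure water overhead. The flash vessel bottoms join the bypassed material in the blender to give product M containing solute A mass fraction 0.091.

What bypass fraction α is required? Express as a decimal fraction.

All 2010×0.075 = 150.75 lb/h of solute A reaches M, so M = 150.75/0.091 = 1656.6 lb/h and vapour = 353.41 lb/h.
The evaporator receives (1−α)·2010 of feed at 0.619 water and removes 0.652 of that water:
0.652×0.619×(1−α)×2010 = 353.41
(1−α) = 353.41/811.21 = 0.4357;  α = 0.5643.

0.564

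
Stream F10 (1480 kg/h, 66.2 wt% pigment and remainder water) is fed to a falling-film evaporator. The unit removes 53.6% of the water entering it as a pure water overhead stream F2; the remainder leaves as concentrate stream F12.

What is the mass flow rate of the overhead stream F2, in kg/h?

water entering = 1480×0.338 = 500.24 kg/h; overhead removed = 0.536×500.24 = 268.13 kg/h.

268.1 kg/h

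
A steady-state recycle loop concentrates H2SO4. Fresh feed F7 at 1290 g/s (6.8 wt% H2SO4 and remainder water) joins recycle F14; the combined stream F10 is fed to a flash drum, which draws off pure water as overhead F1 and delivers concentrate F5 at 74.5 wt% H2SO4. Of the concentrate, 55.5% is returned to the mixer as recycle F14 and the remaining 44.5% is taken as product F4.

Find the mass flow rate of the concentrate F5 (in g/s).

264.6 g/s

Overall H2SO4 balance (none leaves overhead): H2SO4 in fresh feed = H2SO4 in product, i.e. 1290×0.068 = (1−0.555)·F5·0.745.
F5 = 87.72/(0.745×0.445) = 264.6 g/s.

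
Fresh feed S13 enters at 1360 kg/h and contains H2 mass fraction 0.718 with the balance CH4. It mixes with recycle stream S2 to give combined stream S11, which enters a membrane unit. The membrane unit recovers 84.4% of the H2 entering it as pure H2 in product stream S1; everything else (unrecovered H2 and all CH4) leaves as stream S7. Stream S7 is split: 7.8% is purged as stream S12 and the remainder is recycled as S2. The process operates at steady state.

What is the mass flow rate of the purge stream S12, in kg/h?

397.4 kg/h

CH4 enters only via S13 and leaves only via the purge: 1360×0.282 = 0.078×(CH4 in S7), and the membrane unit passes all CH4, so CH4 in S11 = CH4 in S7 = 4916.9 kg/h.
H2 in S11: m_A = 1360×0.718 + (1−0.078)·(1−0.844)·m_A, so m_A = 976.48/0.8562 = 1140.5 kg/h.
S7 = (1−0.844)×1140.5 + 4916.9 = 5094.8 kg/h.
Purge S12 = 0.078×5094.8 = 397.4 kg/h.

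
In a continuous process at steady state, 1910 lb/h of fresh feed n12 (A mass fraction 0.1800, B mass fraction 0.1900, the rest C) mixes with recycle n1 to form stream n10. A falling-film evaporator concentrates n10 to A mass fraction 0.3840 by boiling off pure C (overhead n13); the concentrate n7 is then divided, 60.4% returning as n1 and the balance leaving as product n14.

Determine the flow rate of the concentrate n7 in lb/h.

Overall A balance (none leaves overhead): A in fresh feed = A in product, i.e. 1910×0.180 = (1−0.604)·n7·0.384.
n7 = 343.8/(0.384×0.396) = 2260.9 lb/h.

2261 lb/h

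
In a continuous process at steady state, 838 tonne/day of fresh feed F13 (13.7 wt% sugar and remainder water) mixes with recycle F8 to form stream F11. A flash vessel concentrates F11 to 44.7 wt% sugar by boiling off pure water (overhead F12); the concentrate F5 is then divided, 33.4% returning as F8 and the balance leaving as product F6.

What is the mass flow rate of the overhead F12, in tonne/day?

Overall sugar balance (none leaves overhead): sugar in fresh feed = sugar in product, i.e. 838×0.137 = (1−0.334)·F5·0.447.
F5 = 114.81/(0.447×0.666) = 385.64 tonne/day.
Recycle F8 = 0.334×385.64 = 128.8 tonne/day.
Combined feed F11 = 838 + 128.8 = 966.8 tonne/day.
Overhead F12 = F11 − F5 = 966.8 − 385.64 = 581.16 tonne/day.

581.2 tonne/day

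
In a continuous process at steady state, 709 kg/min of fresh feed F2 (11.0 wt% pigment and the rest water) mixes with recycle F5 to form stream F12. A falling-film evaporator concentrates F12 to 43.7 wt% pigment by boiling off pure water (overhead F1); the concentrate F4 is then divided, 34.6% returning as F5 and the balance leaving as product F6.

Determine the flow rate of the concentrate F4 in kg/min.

Overall pigment balance (none leaves overhead): pigment in fresh feed = pigment in product, i.e. 709×0.110 = (1−0.346)·F4·0.437.
F4 = 77.99/(0.437×0.654) = 272.89 kg/min.

272.9 kg/min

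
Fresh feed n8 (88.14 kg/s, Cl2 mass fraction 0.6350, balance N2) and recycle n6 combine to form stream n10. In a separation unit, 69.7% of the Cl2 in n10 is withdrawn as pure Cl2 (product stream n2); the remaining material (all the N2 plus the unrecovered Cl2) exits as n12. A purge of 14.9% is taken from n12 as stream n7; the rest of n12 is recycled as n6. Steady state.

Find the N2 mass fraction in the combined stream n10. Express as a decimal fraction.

0.7411

N2 enters only via n8 and leaves only via the purge: 88.14×0.365 = 0.149×(N2 in n12), and the separation unit passes all N2, so N2 in n10 = N2 in n12 = 215.91 kg/s.
Cl2 in n10: m_A = 88.14×0.635 + (1−0.149)·(1−0.697)·m_A, so m_A = 55.969/0.7421 = 75.415 kg/s.
n10 = 75.415 + 215.91 = 291.33 kg/s.
N2 fraction in n10 = 215.91/291.33 = 0.7411.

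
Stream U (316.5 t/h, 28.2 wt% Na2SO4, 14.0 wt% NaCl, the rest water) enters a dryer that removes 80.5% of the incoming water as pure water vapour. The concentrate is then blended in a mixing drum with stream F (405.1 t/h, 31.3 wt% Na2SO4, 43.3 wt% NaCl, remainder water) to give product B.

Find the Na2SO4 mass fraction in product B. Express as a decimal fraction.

0.376

Vapour removed = 0.805×0.578×316.5 = 147.26 t/h; concentrate = 169.24 t/h.
Na2SO4 reaching the mixer = 89.253 (from concentrate) + 405.1×0.313 = 216.05 t/h.
Product flow = 169.24 + 405.1 = 574.34 t/h; Na2SO4 fraction = 0.376.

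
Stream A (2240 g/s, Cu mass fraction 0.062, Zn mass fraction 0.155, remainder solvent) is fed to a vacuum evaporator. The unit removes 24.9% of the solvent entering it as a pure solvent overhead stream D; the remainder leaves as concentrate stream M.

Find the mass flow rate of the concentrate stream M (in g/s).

solvent entering = 2240×0.783 = 1753.9 g/s; overhead removed = 0.249×1753.9 = 436.73 g/s.
Concentrate = 2240 − 436.73 = 1803.3 g/s.

1803 g/s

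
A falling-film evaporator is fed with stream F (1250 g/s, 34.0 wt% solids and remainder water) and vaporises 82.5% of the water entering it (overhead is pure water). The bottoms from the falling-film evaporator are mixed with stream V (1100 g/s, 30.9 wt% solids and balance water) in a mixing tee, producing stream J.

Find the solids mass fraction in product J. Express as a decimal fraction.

Vapour removed = 0.825×0.660×1250 = 680.62 g/s; concentrate = 569.38 g/s.
solids reaching the mixer = 425 (from concentrate) + 1100×0.309 = 764.9 g/s.
Product flow = 569.38 + 1100 = 1669.4 g/s; solids fraction = 0.458.

0.458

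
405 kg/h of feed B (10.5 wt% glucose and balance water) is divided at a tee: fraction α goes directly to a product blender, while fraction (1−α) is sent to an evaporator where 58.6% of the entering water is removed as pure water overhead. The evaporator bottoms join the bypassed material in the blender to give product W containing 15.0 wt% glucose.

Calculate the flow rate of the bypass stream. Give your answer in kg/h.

173.3 kg/h

All 405×0.105 = 42.525 kg/h of glucose reaches W, so W = 42.525/0.150 = 283.5 kg/h and vapour = 121.5 kg/h.
The evaporator receives (1−α)·405 of feed at 0.895 water and removes 0.586 of that water:
0.586×0.895×(1−α)×405 = 121.5
(1−α) = 121.5/212.41 = 0.5720;  α = 0.4280.
Bypass flow = 0.4280×405 = 173.34 kg/h.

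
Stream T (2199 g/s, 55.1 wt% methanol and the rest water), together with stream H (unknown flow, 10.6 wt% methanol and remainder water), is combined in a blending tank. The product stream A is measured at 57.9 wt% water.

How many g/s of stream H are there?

Let H be the unknown flow. Total out = 2199 + H.
water balance: 987.35 + 0.894·H = 0.579·(2199 + H)
(0.894 − 0.579)·H = 0.579×2199 − 987.35 = 285.87
H = 285.87 / 0.315 = 907.52 g/s

907.5 g/s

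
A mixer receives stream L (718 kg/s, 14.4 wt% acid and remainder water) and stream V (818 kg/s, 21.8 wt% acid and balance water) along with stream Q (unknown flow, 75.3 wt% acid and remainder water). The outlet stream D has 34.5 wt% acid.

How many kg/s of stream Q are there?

608.3 kg/s

Let Q be the unknown flow. Total out = 1536 + Q.
acid balance: 281.72 + 0.753·Q = 0.345·(1536 + Q)
(0.753 − 0.345)·Q = 0.345×1536 − 281.72 = 248.2
Q = 248.2 / 0.408 = 608.34 kg/s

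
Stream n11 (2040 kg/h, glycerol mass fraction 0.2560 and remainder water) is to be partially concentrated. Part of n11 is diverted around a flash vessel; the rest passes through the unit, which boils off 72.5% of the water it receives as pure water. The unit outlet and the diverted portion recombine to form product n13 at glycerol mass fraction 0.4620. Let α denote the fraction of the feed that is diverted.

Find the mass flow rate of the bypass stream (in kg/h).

353.7 kg/h

All 2040×0.256 = 522.24 kg/h of glycerol reaches n13, so n13 = 522.24/0.462 = 1130.4 kg/h and vapour = 909.61 kg/h.
The evaporator receives (1−α)·2040 of feed at 0.744 water and removes 0.725 of that water:
0.725×0.744×(1−α)×2040 = 909.61
(1−α) = 909.61/1100.4 = 0.8266;  α = 0.1734.
Bypass flow = 0.1734×2040 = 353.66 kg/h.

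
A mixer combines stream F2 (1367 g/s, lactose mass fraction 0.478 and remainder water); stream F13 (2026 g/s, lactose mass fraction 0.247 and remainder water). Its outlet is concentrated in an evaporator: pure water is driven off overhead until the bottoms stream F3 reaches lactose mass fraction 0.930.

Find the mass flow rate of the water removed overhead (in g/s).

lactose entering = 1367×0.478 + 2026×0.247 = 1153.8 g/s.
All lactose reports to F3, so F3 = 1153.8/0.930 = 1240.7 g/s.
Total feed = 3393 g/s; overhead = 3393 − 1240.7 = 2152.3 g/s.

2152 g/s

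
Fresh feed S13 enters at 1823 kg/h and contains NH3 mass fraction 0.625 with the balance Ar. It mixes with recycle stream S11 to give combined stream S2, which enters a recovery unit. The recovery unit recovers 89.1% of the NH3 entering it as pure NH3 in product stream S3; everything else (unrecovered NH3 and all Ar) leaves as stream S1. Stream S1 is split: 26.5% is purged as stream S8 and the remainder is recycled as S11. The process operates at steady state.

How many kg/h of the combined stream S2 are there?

Ar enters only via S13 and leaves only via the purge: 1823×0.375 = 0.265×(Ar in S1), and the recovery unit passes all Ar, so Ar in S2 = Ar in S1 = 2579.7 kg/h.
NH3 in S2: m_A = 1823×0.625 + (1−0.265)·(1−0.891)·m_A, so m_A = 1139.4/0.9199 = 1238.6 kg/h.
S2 = 1238.6 + 2579.7 = 3818.3 kg/h.

3818 kg/h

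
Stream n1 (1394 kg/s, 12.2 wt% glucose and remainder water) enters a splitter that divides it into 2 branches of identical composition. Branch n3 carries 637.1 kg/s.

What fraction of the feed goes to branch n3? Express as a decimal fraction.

Fraction to n3 = 637.1/1394 = 0.4570.

0.457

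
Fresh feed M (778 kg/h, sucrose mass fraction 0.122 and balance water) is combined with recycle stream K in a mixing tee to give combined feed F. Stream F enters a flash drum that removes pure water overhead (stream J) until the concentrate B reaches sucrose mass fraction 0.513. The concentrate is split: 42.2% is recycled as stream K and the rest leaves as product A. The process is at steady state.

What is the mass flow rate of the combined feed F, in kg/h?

913.1 kg/h

Overall sucrose balance (none leaves overhead): sucrose in fresh feed = sucrose in product, i.e. 778×0.122 = (1−0.422)·B·0.513.
B = 94.916/(0.513×0.578) = 320.11 kg/h.
Recycle K = 0.422×320.11 = 135.08 kg/h.
Combined feed F = 778 + 135.08 = 913.08 kg/h.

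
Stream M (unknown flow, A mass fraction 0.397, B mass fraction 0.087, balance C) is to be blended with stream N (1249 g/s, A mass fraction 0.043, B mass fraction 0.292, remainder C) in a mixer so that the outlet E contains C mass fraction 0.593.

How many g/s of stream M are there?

Let M be the unknown flow. Total out = 1249 + M.
C balance: 830.59 + 0.516·M = 0.593·(1249 + M)
(0.516 − 0.593)·M = 0.593×1249 − 830.59 = -89.928
M = -89.928 / -0.077 = 1167.9 g/s

1168 g/s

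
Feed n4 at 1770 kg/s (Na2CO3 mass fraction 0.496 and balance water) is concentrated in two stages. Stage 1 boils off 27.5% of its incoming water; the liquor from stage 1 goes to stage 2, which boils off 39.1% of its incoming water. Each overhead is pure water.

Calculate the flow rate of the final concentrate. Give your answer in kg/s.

water in feed = 1770×0.504 = 892.08 kg/s.
After stage 1: water left = (1−0.275)×892.08 = 646.76; stream total = 1524.7 kg/s.
After stage 2: water left = (1−0.391)×646.76 = 393.88; final concentrate = 1271.8 kg/s.

1272 kg/s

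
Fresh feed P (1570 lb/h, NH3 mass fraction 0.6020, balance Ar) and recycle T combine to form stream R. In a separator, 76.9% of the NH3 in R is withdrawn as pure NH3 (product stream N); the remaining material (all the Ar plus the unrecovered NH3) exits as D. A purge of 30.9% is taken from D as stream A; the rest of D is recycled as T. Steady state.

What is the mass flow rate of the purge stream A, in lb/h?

Ar enters only via P and leaves only via the purge: 1570×0.398 = 0.309×(Ar in D), and the separator passes all Ar, so Ar in R = Ar in D = 2022.2 lb/h.
NH3 in R: m_A = 1570×0.602 + (1−0.309)·(1−0.769)·m_A, so m_A = 945.14/0.8404 = 1124.7 lb/h.
D = (1−0.769)×1124.7 + 2022.2 = 2282 lb/h.
Purge A = 0.309×2282 = 705.14 lb/h.

705.1 lb/h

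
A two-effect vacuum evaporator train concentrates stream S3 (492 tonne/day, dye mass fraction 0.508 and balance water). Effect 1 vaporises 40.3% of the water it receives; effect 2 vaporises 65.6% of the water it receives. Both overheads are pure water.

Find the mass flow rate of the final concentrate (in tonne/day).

299.6 tonne/day

water in feed = 492×0.492 = 242.06 tonne/day.
After stage 1: water left = (1−0.403)×242.06 = 144.51; stream total = 394.45 tonne/day.
After stage 2: water left = (1−0.656)×144.51 = 49.712; final concentrate = 299.65 tonne/day.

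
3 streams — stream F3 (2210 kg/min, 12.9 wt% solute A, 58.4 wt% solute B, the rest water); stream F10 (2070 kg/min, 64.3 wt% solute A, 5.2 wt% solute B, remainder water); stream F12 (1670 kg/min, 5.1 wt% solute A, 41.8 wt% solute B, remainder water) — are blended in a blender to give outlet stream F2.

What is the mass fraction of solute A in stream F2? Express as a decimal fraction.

Total flow out = 2210 + 2070 + 1670 = 5950 kg/min.
solute A in = 2210×0.129 + 2070×0.643 + 1670×0.051 = 1701.3 kg/min.
solute A mass fraction in F2 = 1701.3/5950 = 0.2859.

0.2859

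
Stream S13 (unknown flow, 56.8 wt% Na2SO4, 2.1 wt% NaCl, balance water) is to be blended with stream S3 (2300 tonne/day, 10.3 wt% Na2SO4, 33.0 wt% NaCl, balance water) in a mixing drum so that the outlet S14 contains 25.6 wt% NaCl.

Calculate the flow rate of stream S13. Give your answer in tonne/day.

724.3 tonne/day

Let S13 be the unknown flow. Total out = 2300 + S13.
NaCl balance: 759 + 0.021·S13 = 0.256·(2300 + S13)
(0.021 − 0.256)·S13 = 0.256×2300 − 759 = -170.2
S13 = -170.2 / -0.235 = 724.26 tonne/day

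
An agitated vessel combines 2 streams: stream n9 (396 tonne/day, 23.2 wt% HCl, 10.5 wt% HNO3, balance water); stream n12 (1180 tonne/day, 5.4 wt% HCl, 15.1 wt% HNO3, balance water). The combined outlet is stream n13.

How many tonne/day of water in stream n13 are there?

water out = water in = 396×0.663 + 1180×0.795 = 1200.6 tonne/day.

1201 tonne/day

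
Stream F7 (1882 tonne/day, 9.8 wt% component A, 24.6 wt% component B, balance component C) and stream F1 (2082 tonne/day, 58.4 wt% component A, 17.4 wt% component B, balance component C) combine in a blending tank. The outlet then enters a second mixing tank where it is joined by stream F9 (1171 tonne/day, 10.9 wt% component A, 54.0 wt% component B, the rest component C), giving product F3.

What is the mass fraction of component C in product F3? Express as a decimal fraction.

Overall, product flow = 5135 tonne/day.
component C in = 1882×0.656 + 2082×0.242 + 1171×0.351 = 2149.5 tonne/day.
component C fraction in F3 = 0.419.

0.419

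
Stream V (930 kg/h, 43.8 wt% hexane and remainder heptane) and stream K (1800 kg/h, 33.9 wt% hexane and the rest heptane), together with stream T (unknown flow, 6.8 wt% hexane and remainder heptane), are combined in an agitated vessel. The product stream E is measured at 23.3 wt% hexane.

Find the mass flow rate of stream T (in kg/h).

2312 kg/h

Let T be the unknown flow. Total out = 2730 + T.
hexane balance: 1017.5 + 0.068·T = 0.233·(2730 + T)
(0.068 − 0.233)·T = 0.233×2730 − 1017.5 = -381.45
T = -381.45 / -0.165 = 2311.8 kg/h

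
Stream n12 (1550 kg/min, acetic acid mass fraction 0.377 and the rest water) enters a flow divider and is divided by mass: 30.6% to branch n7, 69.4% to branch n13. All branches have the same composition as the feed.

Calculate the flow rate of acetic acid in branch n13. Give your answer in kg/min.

Branch n13 total = 0.694×1550 = 1075.7 kg/min.
acetic acid in n13 = 0.377×1075.7 = 405.54 kg/min.

405.5 kg/min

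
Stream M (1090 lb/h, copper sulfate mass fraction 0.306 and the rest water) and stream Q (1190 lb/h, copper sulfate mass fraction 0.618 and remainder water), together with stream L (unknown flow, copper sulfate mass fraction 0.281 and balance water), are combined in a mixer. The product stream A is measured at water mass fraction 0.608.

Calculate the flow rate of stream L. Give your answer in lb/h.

1578 lb/h

Let L be the unknown flow. Total out = 2280 + L.
water balance: 1211 + 0.719·L = 0.608·(2280 + L)
(0.719 − 0.608)·L = 0.608×2280 − 1211 = 175.2
L = 175.2 / 0.111 = 1578.4 lb/h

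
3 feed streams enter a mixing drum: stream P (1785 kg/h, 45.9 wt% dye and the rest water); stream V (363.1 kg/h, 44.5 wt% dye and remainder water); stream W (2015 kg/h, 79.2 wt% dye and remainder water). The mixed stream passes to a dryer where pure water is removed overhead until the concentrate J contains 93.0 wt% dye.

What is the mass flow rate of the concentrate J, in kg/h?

2771 kg/h

dye entering = 1785×0.459 + 363.1×0.445 + 2015×0.792 = 2576.8 kg/h.
All dye reports to J, so J = 2576.8/0.930 = 2770.7 kg/h.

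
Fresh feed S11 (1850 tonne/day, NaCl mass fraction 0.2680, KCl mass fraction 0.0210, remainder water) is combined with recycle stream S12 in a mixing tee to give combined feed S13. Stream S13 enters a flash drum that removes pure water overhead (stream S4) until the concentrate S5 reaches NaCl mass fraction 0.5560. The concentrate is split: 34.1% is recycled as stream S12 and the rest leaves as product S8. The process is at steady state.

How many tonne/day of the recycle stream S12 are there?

461.4 tonne/day

Overall NaCl balance (none leaves overhead): NaCl in fresh feed = NaCl in product, i.e. 1850×0.268 = (1−0.341)·S5·0.556.
S5 = 495.8/(0.556×0.659) = 1353.2 tonne/day.
Recycle S12 = 0.341×1353.2 = 461.42 tonne/day.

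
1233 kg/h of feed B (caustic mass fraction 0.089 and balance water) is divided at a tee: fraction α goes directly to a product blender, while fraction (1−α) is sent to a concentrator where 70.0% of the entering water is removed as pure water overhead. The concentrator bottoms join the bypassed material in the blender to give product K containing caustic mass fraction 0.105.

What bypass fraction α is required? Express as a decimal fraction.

All 1233×0.089 = 109.74 kg/h of caustic reaches K, so K = 109.74/0.105 = 1045.1 kg/h and vapour = 187.89 kg/h.
The evaporator receives (1−α)·1233 of feed at 0.911 water and removes 0.700 of that water:
0.700×0.911×(1−α)×1233 = 187.89
(1−α) = 187.89/786.28 = 0.2390;  α = 0.7610.

0.761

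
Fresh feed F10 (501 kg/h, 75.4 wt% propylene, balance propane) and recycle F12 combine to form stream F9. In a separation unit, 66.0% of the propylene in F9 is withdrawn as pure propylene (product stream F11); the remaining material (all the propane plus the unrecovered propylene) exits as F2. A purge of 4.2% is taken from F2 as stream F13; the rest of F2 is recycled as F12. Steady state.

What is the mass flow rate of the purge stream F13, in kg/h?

propane enters only via F10 and leaves only via the purge: 501×0.246 = 0.042×(propane in F2), and the separation unit passes all propane, so propane in F9 = propane in F2 = 2934.4 kg/h.
propylene in F9: m_A = 501×0.754 + (1−0.042)·(1−0.660)·m_A, so m_A = 377.75/0.6743 = 560.23 kg/h.
F2 = (1−0.660)×560.23 + 2934.4 = 3124.9 kg/h.
Purge F13 = 0.042×3124.9 = 131.25 kg/h.

131.2 kg/h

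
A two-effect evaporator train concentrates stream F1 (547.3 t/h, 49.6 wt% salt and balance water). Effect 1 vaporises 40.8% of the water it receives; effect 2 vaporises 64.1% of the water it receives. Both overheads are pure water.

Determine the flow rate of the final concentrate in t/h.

water in feed = 547.3×0.504 = 275.84 t/h.
After stage 1: water left = (1−0.408)×275.84 = 163.3; stream total = 434.76 t/h.
After stage 2: water left = (1−0.641)×163.3 = 58.624; final concentrate = 330.08 t/h.

330.1 t/h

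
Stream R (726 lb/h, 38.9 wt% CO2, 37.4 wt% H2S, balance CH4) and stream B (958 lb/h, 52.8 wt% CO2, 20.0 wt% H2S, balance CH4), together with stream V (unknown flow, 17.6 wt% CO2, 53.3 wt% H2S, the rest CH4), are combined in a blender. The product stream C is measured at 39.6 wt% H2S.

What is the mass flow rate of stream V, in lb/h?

Let V be the unknown flow. Total out = 1684 + V.
H2S balance: 463.12 + 0.533·V = 0.396·(1684 + V)
(0.533 − 0.396)·V = 0.396×1684 − 463.12 = 203.74
V = 203.74 / 0.137 = 1487.2 lb/h

1487 lb/h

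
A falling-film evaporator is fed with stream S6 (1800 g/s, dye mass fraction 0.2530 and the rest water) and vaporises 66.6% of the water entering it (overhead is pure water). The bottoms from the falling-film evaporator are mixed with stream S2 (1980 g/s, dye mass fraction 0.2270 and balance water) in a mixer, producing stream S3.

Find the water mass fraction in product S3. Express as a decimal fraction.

0.6863

Vapour removed = 0.666×0.747×1800 = 895.5 g/s; concentrate = 904.5 g/s.
water reaching the mixer = 449.1 (from concentrate) + 1980×0.773 = 1979.6 g/s.
Product flow = 904.5 + 1980 = 2884.5 g/s; water fraction = 0.6863.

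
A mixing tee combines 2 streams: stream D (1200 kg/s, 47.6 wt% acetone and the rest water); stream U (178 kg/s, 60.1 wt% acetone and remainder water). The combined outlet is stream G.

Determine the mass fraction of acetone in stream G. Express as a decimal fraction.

0.4921

Total flow out = 1200 + 178 = 1378 kg/s.
acetone in = 1200×0.476 + 178×0.601 = 678.18 kg/s.
acetone mass fraction in G = 678.18/1378 = 0.4921.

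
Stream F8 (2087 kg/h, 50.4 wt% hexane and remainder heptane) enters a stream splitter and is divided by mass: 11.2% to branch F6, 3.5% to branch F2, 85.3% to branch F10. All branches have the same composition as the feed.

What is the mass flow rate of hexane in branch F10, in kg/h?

897.2 kg/h

Branch F10 total = 0.853×2087 = 1780.2 kg/h.
hexane in F10 = 0.504×1780.2 = 897.23 kg/h.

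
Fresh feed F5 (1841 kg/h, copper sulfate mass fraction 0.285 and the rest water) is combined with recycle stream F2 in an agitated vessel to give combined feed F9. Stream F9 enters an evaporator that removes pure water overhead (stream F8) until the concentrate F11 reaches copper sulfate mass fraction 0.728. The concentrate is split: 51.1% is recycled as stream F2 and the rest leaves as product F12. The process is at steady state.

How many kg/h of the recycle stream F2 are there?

Overall copper sulfate balance (none leaves overhead): copper sulfate in fresh feed = copper sulfate in product, i.e. 1841×0.285 = (1−0.511)·F11·0.728.
F11 = 524.68/(0.728×0.489) = 1473.9 kg/h.
Recycle F2 = 0.511×1473.9 = 753.15 kg/h.

753.1 kg/h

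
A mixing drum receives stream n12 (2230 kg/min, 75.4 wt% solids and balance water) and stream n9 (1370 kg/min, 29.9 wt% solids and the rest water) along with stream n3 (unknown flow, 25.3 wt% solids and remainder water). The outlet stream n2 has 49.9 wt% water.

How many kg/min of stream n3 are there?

Let n3 be the unknown flow. Total out = 3600 + n3.
water balance: 1508.9 + 0.747·n3 = 0.499·(3600 + n3)
(0.747 − 0.499)·n3 = 0.499×3600 − 1508.9 = 287.45
n3 = 287.45 / 0.248 = 1159.1 kg/min

1159 kg/min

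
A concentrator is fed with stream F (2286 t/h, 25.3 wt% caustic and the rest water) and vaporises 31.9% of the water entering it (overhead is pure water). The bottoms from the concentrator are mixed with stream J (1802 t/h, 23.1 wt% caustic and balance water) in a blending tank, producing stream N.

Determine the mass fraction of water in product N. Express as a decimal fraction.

Vapour removed = 0.319×0.747×2286 = 544.74 t/h; concentrate = 1741.3 t/h.
water reaching the mixer = 1162.9 (from concentrate) + 1802×0.769 = 2548.6 t/h.
Product flow = 1741.3 + 1802 = 3543.3 t/h; water fraction = 0.719.

0.719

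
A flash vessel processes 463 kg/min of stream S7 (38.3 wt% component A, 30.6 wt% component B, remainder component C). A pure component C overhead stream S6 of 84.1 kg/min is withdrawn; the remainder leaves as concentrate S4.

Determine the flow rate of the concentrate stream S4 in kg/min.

Concentrate = 463 − 84.1 = 378.9 kg/min.

378.9 kg/min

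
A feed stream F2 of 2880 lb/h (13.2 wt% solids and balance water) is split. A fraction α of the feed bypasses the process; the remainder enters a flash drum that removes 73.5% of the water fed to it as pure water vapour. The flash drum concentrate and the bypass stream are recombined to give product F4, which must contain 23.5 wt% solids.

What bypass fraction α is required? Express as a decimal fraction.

All 2880×0.132 = 380.16 lb/h of solids reaches F4, so F4 = 380.16/0.235 = 1617.7 lb/h and vapour = 1262.3 lb/h.
The evaporator receives (1−α)·2880 of feed at 0.868 water and removes 0.735 of that water:
0.735×0.868×(1−α)×2880 = 1262.3
(1−α) = 1262.3/1837.4 = 0.6870;  α = 0.3130.

0.313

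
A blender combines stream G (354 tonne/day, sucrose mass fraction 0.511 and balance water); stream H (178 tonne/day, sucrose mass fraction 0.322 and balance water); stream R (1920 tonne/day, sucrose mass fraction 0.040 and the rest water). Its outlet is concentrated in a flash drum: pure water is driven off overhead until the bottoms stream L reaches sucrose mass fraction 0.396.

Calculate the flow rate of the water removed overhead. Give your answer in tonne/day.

1657 tonne/day

sucrose entering = 354×0.511 + 178×0.322 + 1920×0.040 = 315.01 tonne/day.
All sucrose reports to L, so L = 315.01/0.396 = 795.48 tonne/day.
Total feed = 2452 tonne/day; overhead = 2452 − 795.48 = 1656.5 tonne/day.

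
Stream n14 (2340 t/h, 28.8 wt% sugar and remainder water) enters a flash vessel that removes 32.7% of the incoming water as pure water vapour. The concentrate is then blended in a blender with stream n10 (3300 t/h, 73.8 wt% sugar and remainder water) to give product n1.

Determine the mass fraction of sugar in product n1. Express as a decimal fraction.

0.610

Vapour removed = 0.327×0.712×2340 = 544.81 t/h; concentrate = 1795.2 t/h.
sugar reaching the mixer = 673.92 (from concentrate) + 3300×0.738 = 3109.3 t/h.
Product flow = 1795.2 + 3300 = 5095.2 t/h; sugar fraction = 0.610.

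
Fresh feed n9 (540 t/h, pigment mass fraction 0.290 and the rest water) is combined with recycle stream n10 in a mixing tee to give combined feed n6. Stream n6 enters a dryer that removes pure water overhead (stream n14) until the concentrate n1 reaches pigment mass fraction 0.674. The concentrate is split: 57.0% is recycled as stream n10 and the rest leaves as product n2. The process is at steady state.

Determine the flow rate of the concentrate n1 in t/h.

Overall pigment balance (none leaves overhead): pigment in fresh feed = pigment in product, i.e. 540×0.290 = (1−0.570)·n1·0.674.
n1 = 156.6/(0.674×0.430) = 540.34 t/h.

540.3 t/h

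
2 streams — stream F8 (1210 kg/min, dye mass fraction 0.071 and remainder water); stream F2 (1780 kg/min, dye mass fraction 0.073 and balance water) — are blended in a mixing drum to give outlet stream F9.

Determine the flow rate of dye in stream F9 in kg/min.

215.8 kg/min

dye out = dye in = 1210×0.071 + 1780×0.073 = 215.85 kg/min.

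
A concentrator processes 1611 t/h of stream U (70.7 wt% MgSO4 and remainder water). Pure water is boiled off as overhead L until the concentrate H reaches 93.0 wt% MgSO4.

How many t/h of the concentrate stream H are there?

1225 t/h

MgSO4 is conserved: 1611×0.707 = 1139 t/h all reports to the concentrate.
Concentrate = 1139/(target fraction) = 1224.7 t/h.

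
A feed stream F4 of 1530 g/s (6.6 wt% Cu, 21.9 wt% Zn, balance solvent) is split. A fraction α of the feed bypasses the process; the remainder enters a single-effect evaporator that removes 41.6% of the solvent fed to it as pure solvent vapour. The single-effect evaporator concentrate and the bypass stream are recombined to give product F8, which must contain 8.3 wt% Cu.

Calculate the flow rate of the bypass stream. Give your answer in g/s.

All 1530×0.066 = 100.98 g/s of Cu reaches F8, so F8 = 100.98/0.083 = 1216.6 g/s and vapour = 313.37 g/s.
The evaporator receives (1−α)·1530 of feed at 0.715 solvent and removes 0.416 of that solvent:
0.416×0.715×(1−α)×1530 = 313.37
(1−α) = 313.37/455.08 = 0.6886;  α = 0.3114.
Bypass flow = 0.3114×1530 = 476.43 g/s.

476.4 g/s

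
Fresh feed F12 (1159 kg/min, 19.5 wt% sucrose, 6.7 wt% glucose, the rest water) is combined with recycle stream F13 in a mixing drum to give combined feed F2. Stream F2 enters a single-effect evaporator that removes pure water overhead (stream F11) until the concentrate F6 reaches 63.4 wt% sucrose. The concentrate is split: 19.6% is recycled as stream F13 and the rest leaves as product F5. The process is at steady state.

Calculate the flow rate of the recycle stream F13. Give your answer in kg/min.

86.9 kg/min

Overall sucrose balance (none leaves overhead): sucrose in fresh feed = sucrose in product, i.e. 1159×0.195 = (1−0.196)·F6·0.634.
F6 = 226/(0.634×0.804) = 443.38 kg/min.
Recycle F13 = 0.196×443.38 = 86.902 kg/min.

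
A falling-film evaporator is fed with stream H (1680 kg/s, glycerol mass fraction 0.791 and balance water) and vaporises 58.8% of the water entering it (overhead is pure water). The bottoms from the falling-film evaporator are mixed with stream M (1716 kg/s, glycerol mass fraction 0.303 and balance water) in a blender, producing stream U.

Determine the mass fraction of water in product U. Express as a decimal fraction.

Vapour removed = 0.588×0.209×1680 = 206.46 kg/s; concentrate = 1473.5 kg/s.
water reaching the mixer = 144.66 (from concentrate) + 1716×0.697 = 1340.7 kg/s.
Product flow = 1473.5 + 1716 = 3189.5 kg/s; water fraction = 0.420.

0.420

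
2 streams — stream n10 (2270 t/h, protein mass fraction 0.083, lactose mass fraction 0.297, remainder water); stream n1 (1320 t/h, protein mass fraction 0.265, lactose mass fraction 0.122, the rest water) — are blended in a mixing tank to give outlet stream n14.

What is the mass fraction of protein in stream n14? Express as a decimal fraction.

0.150

Total flow out = 2270 + 1320 = 3590 t/h.
protein in = 2270×0.083 + 1320×0.265 = 538.21 t/h.
protein mass fraction in n14 = 538.21/3590 = 0.150.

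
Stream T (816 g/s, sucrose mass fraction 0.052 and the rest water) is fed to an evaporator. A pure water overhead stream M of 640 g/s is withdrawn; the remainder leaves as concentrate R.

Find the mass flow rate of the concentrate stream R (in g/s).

176 g/s

Concentrate = 816 − 640 = 176 g/s.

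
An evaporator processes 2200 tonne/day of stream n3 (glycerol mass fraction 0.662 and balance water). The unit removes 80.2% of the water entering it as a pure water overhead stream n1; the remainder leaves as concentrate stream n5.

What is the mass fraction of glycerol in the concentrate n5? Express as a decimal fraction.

0.908

glycerol is not removed: 2200×0.662 = 1456.4 tonne/day of glycerol enters n5.
water entering = 2200×0.338 = 743.6 tonne/day; overhead removed = 0.802×743.6 = 596.37 tonne/day.
Concentrate = 2200 − 596.37 = 1603.6 tonne/day.
Mass fraction = 1456.4/1603.6 = 0.908.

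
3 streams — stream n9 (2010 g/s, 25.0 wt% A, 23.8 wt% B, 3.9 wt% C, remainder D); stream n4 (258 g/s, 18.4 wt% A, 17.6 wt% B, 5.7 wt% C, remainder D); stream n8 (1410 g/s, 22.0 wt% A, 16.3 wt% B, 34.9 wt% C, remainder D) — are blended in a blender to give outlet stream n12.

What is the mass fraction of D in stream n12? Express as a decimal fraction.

Total flow out = 2010 + 258 + 1410 = 3678 g/s.
D in = 2010×0.473 + 258×0.583 + 1410×0.268 = 1479 g/s.
D mass fraction in n12 = 1479/3678 = 0.402.

0.402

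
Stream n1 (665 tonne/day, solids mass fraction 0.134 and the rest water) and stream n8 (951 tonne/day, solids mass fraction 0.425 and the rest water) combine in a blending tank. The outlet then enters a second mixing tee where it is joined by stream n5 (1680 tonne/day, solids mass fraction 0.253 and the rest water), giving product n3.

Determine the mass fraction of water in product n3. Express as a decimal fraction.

0.721

Overall, product flow = 3296 tonne/day.
water in = 665×0.866 + 951×0.575 + 1680×0.747 = 2377.7 tonne/day.
water fraction in n3 = 0.721.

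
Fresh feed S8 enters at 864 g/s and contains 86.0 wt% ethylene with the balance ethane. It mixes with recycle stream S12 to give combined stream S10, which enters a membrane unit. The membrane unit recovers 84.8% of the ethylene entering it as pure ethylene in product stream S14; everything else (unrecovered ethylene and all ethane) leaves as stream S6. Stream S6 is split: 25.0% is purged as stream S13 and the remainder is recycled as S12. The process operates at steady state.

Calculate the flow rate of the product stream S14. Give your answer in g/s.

ethylene in S10: m_A = 864×0.860 + (1−0.250)·(1−0.848)·m_A, so m_A = 743.04/0.8860 = 838.65 g/s.
Product S14 = 0.848×838.65 = 711.17 g/s.

711.2 g/s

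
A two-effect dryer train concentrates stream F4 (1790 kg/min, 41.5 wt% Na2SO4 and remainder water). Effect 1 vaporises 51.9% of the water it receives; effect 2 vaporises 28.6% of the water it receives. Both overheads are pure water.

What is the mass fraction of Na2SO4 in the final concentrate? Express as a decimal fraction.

0.6738

water in feed = 1790×0.585 = 1047.1 kg/min.
After stage 1: water left = (1−0.519)×1047.1 = 503.68; stream total = 1246.5 kg/min.
After stage 2: water left = (1−0.286)×503.68 = 359.63; final concentrate = 1102.5 kg/min.
Na2SO4 fraction = 742.85/1102.5 = 0.6738.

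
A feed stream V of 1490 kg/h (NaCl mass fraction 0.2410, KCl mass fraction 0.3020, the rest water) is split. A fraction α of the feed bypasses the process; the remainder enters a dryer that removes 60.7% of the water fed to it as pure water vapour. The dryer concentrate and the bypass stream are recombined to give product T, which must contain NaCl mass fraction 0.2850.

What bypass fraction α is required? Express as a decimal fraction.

All 1490×0.241 = 359.09 kg/h of NaCl reaches T, so T = 359.09/0.285 = 1260 kg/h and vapour = 230.04 kg/h.
The evaporator receives (1−α)·1490 of feed at 0.457 water and removes 0.607 of that water:
0.607×0.457×(1−α)×1490 = 230.04
(1−α) = 230.04/413.32 = 0.5565;  α = 0.4435.

0.443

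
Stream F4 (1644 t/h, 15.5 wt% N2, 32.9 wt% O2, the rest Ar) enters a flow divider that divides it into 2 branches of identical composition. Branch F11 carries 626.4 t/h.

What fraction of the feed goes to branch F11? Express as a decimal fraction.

0.381

Fraction to F11 = 626.4/1644 = 0.3810.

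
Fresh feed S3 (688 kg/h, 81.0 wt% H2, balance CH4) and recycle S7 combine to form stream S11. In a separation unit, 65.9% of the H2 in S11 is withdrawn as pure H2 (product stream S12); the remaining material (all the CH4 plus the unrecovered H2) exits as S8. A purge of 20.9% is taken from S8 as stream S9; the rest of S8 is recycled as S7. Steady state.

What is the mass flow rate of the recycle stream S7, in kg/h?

700.6 kg/h

CH4 enters only via S3 and leaves only via the purge: 688×0.190 = 0.209×(CH4 in S8), and the separation unit passes all CH4, so CH4 in S11 = CH4 in S8 = 625.45 kg/h.
H2 in S11: m_A = 688×0.810 + (1−0.209)·(1−0.659)·m_A, so m_A = 557.28/0.7303 = 763.12 kg/h.
S8 = (1−0.659)×763.12 + 625.45 = 885.68 kg/h.
Recycle S7 = (1−0.209)×885.68 = 700.57 kg/h.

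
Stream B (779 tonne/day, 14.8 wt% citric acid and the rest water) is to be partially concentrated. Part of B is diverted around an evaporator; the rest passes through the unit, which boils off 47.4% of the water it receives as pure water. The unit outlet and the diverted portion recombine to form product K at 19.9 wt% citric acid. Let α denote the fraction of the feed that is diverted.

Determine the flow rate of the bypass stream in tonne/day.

284.6 tonne/day

All 779×0.148 = 115.29 tonne/day of citric acid reaches K, so K = 115.29/0.199 = 579.36 tonne/day and vapour = 199.64 tonne/day.
The evaporator receives (1−α)·779 of feed at 0.852 water and removes 0.474 of that water:
0.474×0.852×(1−α)×779 = 199.64
(1−α) = 199.64/314.6 = 0.6346;  α = 0.3654.
Bypass flow = 0.3654×779 = 284.65 tonne/day.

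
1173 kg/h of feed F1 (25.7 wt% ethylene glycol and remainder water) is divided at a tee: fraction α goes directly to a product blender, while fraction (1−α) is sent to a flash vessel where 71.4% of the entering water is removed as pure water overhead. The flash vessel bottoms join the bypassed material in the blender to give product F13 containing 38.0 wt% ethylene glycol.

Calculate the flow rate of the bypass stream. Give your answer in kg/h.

All 1173×0.257 = 301.46 kg/h of ethylene glycol reaches F13, so F13 = 301.46/0.380 = 793.32 kg/h and vapour = 379.68 kg/h.
The evaporator receives (1−α)·1173 of feed at 0.743 water and removes 0.714 of that water:
0.714×0.743×(1−α)×1173 = 379.68
(1−α) = 379.68/622.28 = 0.6101;  α = 0.3899.
Bypass flow = 0.3899×1173 = 457.3 kg/h.

457.3 kg/h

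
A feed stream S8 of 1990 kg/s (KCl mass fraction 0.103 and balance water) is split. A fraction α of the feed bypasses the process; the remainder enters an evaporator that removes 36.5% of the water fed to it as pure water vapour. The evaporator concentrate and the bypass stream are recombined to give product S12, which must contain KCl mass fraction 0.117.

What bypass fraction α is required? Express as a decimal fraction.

0.635

All 1990×0.103 = 204.97 kg/s of KCl reaches S12, so S12 = 204.97/0.117 = 1751.9 kg/s and vapour = 238.12 kg/s.
The evaporator receives (1−α)·1990 of feed at 0.897 water and removes 0.365 of that water:
0.365×0.897×(1−α)×1990 = 238.12
(1−α) = 238.12/651.54 = 0.3655;  α = 0.6345.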